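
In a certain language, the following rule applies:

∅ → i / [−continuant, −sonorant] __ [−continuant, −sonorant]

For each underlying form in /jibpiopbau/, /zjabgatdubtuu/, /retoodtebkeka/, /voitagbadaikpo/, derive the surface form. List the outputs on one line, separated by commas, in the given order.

jibipiopibau, zjabigatidubituu, retooditebikeka, voitagibadaikipo

/jibpiopbau/: /b/ and /p/ form a stop–stop cluster, so [i] is inserted between them. /p/ and /b/ form a stop–stop cluster, so [i] is inserted between them. → [jibipiopibau].
/zjabgatdubtuu/: /b/ and /g/ form a stop–stop cluster, so [i] is inserted between them. /t/ and /d/ form a stop–stop cluster, so [i] is inserted between them. /b/ and /t/ form a stop–stop cluster, so [i] is inserted between them. → [zjabigatidubituu].
/retoodtebkeka/: /d/ and /t/ form a stop–stop cluster, so [i] is inserted between them. /b/ and /k/ form a stop–stop cluster, so [i] is inserted between them. → [retooditebikeka].
/voitagbadaikpo/: /g/ and /b/ form a stop–stop cluster, so [i] is inserted between them. /k/ and /p/ form a stop–stop cluster, so [i] is inserted between them. → [voitagibadaikipo].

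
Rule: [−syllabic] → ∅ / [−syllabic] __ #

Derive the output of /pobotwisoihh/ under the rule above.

pobotwisoih

/h/ is the second consonant of a word-final cluster /hh/, so it deletes.
The other instances of /p/, /b/, /t/, /w/, /s/, /h/ do not occur in the required environment and remain unchanged.
Surface form: [pobotwisoih].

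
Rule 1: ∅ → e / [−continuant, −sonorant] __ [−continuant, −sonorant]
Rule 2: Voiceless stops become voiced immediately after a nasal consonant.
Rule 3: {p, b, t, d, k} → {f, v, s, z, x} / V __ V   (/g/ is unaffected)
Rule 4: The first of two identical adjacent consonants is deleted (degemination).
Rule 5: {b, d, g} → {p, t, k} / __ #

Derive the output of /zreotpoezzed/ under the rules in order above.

zreosefoezet

Rule 1 (stop-cluster e-epenthesis): /t/ and /p/ form a stop–stop cluster, so [e] is inserted between them. /zreotpoezzed/ → zreotepoezzed.
Rule 2 (post-nasal voicing): no segment meets the environment; /zreotepoezzed/ is unchanged.
Rule 3 (intervocalic spirantization): /t/ is a stop between vowels /o/ and /e/, so it spirantizes to the fricative [s]. /p/ is a stop between vowels /e/ and /o/, so it spirantizes to the fricative [f]. /zreotepoezzed/ → zreosefoezzed.
Rule 4 (degemination): /zz/ is a geminate; the first /z/ deletes. /zreosefoezzed/ → zreosefoezed.
Rule 5 (final devoicing): /d/ is a voiced stop in word-final position, so it devoices to [t]. /zreosefoezed/ → zreosefoezet.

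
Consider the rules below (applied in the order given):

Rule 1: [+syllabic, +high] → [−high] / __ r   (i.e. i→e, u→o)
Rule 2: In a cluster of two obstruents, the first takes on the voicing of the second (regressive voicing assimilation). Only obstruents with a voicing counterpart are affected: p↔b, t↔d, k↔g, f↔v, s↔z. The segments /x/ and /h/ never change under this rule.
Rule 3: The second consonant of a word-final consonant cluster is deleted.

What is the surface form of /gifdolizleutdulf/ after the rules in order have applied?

givdolizleuddul

Rule 1 (pre-rhotic lowering): no segment meets the environment; /gifdolizleutdulf/ is unchanged.
Rule 2 (regressive voicing assimilation): /f/ precedes the voiced obstruent /d/, so it voices to [v] by assimilation. /t/ precedes the voiced obstruent /d/, so it voices to [d] by assimilation. /gifdolizleutdulf/ → givdolizleuddulf.
Rule 3 (final cluster simplification): /f/ is the second consonant of a word-final cluster /lf/, so it deletes. /givdolizleuddulf/ → givdolizleuddul.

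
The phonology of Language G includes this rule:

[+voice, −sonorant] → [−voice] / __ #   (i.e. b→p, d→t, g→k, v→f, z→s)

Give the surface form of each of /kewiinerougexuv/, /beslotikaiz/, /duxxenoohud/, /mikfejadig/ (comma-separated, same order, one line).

kewiinerougexuf, beslotikais, duxxenoohut, mikfejadik

/kewiinerougexuv/: /v/ is a voiced obstruent in word-final position, so it devoices to [f]. → [kewiinerougexuf].
/beslotikaiz/: /z/ is a voiced obstruent in word-final position, so it devoices to [s]. → [beslotikais].
/duxxenoohud/: /d/ is a voiced obstruent in word-final position, so it devoices to [t]. → [duxxenoohut].
/mikfejadig/: /g/ is a voiced obstruent in word-final position, so it devoices to [k]. → [mikfejadik].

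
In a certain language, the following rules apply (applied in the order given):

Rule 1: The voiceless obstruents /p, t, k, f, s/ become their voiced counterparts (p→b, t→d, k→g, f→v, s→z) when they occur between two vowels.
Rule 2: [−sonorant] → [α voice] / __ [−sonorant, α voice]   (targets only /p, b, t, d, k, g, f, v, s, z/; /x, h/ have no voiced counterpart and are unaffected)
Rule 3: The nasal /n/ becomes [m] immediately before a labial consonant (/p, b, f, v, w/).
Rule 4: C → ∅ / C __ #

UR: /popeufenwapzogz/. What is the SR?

Rule 1 (intervocalic voicing): /p/ is a voiceless obstruent between vowels /o/ and /e/, so it voices to [b]. /f/ is a voiceless obstruent between vowels /u/ and /e/, so it voices to [v]. /popeufenwapzogz/ → pobeuvenwapzogz.
Rule 2 (regressive voicing assimilation): /p/ precedes the voiced obstruent /z/, so it voices to [b] by assimilation. /pobeuvenwapzogz/ → pobeuvenwabzogz.
Rule 3 (nasal place assimilation): /n/ precedes the labial consonant /w/, so it assimilates in place to [m]. /pobeuvenwabzogz/ → pobeuvemwabzogz.
Rule 4 (final cluster simplification): /z/ is the second consonant of a word-final cluster /gz/, so it deletes. /pobeuvemwabzogz/ → pobeuvemwabzog.

pobeuvemwabzog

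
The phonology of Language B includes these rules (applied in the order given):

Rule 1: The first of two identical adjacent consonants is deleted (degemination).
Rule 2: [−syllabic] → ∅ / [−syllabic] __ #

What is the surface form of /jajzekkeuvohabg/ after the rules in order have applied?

jajzekeuvohab

Rule 1 (degemination): /kk/ is a geminate; the first /k/ deletes. /jajzekkeuvohabg/ → jajzekeuvohabg.
Rule 2 (final cluster simplification): /g/ is the second consonant of a word-final cluster /bg/, so it deletes. /jajzekeuvohabg/ → jajzekeuvohab.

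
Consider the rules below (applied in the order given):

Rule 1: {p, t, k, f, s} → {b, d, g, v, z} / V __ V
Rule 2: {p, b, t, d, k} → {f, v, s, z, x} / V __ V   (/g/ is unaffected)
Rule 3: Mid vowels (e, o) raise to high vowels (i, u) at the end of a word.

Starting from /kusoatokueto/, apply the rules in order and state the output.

Rule 1 (intervocalic voicing): /s/ is a voiceless obstruent between vowels /u/ and /o/, so it voices to [z]. /t/ is a voiceless obstruent between vowels /a/ and /o/, so it voices to [d]. /k/ is a voiceless obstruent between vowels /o/ and /u/, so it voices to [g]. /t/ is a voiceless obstruent between vowels /e/ and /o/, so it voices to [d]. /kusoatokueto/ → kuzoadoguedo.
Rule 2 (intervocalic spirantization): /d/ is a stop between vowels /a/ and /o/, so it spirantizes to the fricative [z]. /d/ is a stop between vowels /e/ and /o/, so it spirantizes to the fricative [z]. /kuzoadoguedo/ → kuzoazoguezo.
Rule 3 (final vowel raising): /o/ is a mid vowel in word-final position, so it raises to [u]. /kuzoazoguezo/ → kuzoazoguezu.

kuzoazoguezu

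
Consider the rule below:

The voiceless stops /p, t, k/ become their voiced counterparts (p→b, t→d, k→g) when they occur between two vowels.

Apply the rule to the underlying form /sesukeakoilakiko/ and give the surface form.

sesugeagoilagigo

/k/ is a voiceless stop between vowels /u/ and /e/, so it voices to [g].
/k/ is a voiceless stop between vowels /a/ and /o/, so it voices to [g].
/k/ is a voiceless stop between vowels /a/ and /i/, so it voices to [g].
/k/ is a voiceless stop between vowels /i/ and /o/, so it voices to [g].
Surface form: [sesugeagoilagigo].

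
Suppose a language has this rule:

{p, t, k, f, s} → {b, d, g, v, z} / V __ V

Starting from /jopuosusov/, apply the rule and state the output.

/p/ is a voiceless obstruent between vowels /o/ and /u/, so it voices to [b].
/s/ is a voiceless obstruent between vowels /o/ and /u/, so it voices to [z].
/s/ is a voiceless obstruent between vowels /u/ and /o/, so it voices to [z].
Surface form: [jobuozuzov].

jobuozuzov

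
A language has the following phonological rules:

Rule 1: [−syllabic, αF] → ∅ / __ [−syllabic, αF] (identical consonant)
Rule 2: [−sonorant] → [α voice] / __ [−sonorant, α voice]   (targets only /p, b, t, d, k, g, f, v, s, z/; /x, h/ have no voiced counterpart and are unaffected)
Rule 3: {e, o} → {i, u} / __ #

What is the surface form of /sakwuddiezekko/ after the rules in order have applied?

Rule 1 (degemination): /dd/ is a geminate; the first /d/ deletes. /kk/ is a geminate; the first /k/ deletes. /sakwuddiezekko/ → sakwudiezeko.
Rule 2 (regressive voicing assimilation): no segment meets the environment; /sakwudiezeko/ is unchanged.
Rule 3 (final vowel raising): /o/ is a mid vowel in word-final position, so it raises to [u]. /sakwudiezeko/ → sakwudiezeku.

sakwudiezeku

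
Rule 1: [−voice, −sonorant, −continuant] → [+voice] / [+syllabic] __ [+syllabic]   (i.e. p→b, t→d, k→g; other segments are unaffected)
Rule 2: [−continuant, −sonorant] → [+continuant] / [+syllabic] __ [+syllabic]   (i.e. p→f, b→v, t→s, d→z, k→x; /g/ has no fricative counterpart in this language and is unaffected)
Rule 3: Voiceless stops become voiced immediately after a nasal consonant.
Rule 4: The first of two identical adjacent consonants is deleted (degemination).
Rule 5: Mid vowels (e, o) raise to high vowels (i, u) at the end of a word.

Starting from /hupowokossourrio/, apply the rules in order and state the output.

huvowogosouriu

Rule 1 (intervocalic voicing): /p/ is a voiceless stop between vowels /u/ and /o/, so it voices to [b]. /k/ is a voiceless stop between vowels /o/ and /o/, so it voices to [g]. /hupowokossourrio/ → hubowogossourrio.
Rule 2 (intervocalic spirantization): /b/ is a stop between vowels /u/ and /o/, so it spirantizes to the fricative [v]. /hubowogossourrio/ → huvowogossourrio.
Rule 3 (post-nasal voicing): no segment meets the environment; /huvowogossourrio/ is unchanged.
Rule 4 (degemination): /ss/ is a geminate; the first /s/ deletes. /rr/ is a geminate; the first /r/ deletes. /huvowogossourrio/ → huvowogosourio.
Rule 5 (final vowel raising): /o/ is a mid vowel in word-final position, so it raises to [u]. /huvowogosourio/ → huvowogosouriu.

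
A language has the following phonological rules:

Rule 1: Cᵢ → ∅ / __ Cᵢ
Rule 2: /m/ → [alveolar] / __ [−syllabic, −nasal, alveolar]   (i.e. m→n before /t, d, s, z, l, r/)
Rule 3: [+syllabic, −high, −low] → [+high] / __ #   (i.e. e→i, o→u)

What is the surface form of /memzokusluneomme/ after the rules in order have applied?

Rule 1 (degemination): /mm/ is a geminate; the first /m/ deletes. /memzokusluneomme/ → memzokusluneome.
Rule 2 (nasal place assimilation): /m/ precedes the alveolar consonant /z/, so it assimilates in place to [n]. /memzokusluneome/ → menzokusluneome.
Rule 3 (final vowel raising): /e/ is a mid vowel in word-final position, so it raises to [i]. /menzokusluneome/ → menzokusluneomi.

menzokusluneomi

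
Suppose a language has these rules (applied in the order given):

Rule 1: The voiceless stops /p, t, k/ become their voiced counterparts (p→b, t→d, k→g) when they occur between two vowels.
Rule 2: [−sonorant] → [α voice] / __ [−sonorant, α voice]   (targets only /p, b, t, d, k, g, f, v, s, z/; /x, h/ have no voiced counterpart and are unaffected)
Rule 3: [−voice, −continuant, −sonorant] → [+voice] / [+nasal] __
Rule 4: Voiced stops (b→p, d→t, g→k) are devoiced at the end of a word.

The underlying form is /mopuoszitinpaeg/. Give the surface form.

Rule 1 (intervocalic voicing): /p/ is a voiceless stop between vowels /o/ and /u/, so it voices to [b]. /t/ is a voiceless stop between vowels /i/ and /i/, so it voices to [d]. /mopuoszitinpaeg/ → mobuoszidinpaeg.
Rule 2 (regressive voicing assimilation): /s/ precedes the voiced obstruent /z/, so it voices to [z] by assimilation. /mobuoszidinpaeg/ → mobuozzidinpaeg.
Rule 3 (post-nasal voicing): /p/ is a voiceless stop immediately after the nasal /n/, so it voices to [b]. /mobuozzidinpaeg/ → mobuozzidinbaeg.
Rule 4 (final devoicing): /g/ is a voiced stop in word-final position, so it devoices to [k]. /mobuozzidinbaeg/ → mobuozzidinbaek.

mobuozzidinbaek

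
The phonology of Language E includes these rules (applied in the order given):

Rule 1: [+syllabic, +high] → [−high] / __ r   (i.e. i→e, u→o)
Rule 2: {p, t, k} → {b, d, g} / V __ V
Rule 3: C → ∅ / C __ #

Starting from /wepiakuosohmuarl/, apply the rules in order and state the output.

Rule 1 (pre-rhotic lowering): no segment meets the environment; /wepiakuosohmuarl/ is unchanged.
Rule 2 (intervocalic voicing): /p/ is a voiceless stop between vowels /e/ and /i/, so it voices to [b]. /k/ is a voiceless stop between vowels /a/ and /u/, so it voices to [g]. /wepiakuosohmuarl/ → webiaguosohmuarl.
Rule 3 (final cluster simplification): /l/ is the second consonant of a word-final cluster /rl/, so it deletes. /webiaguosohmuarl/ → webiaguosohmuar.

webiaguosohmuar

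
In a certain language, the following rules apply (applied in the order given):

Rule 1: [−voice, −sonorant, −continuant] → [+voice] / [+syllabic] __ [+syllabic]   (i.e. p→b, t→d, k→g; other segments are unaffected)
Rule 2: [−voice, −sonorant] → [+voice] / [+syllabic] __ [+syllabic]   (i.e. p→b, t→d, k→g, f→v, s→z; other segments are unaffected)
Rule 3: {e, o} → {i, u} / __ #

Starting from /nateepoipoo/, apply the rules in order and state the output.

nadeeboibou

Rule 1 (intervocalic voicing): /t/ is a voiceless stop between vowels /a/ and /e/, so it voices to [d]. /p/ is a voiceless stop between vowels /e/ and /o/, so it voices to [b]. /p/ is a voiceless stop between vowels /i/ and /o/, so it voices to [b]. /nateepoipoo/ → nadeeboiboo.
Rule 2 (intervocalic voicing): no segment meets the environment; /nadeeboiboo/ is unchanged.
Rule 3 (final vowel raising): /o/ is a mid vowel in word-final position, so it raises to [u]. /nadeeboiboo/ → nadeeboibou.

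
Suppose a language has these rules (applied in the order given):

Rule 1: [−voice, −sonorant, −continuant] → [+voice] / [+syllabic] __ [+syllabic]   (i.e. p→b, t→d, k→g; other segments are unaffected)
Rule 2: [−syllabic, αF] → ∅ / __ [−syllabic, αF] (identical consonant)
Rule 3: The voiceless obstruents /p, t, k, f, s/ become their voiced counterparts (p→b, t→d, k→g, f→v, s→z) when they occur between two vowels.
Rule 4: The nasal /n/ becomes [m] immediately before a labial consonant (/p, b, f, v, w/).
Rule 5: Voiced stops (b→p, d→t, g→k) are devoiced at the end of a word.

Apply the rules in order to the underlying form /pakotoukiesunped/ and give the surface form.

Rule 1 (intervocalic voicing): /k/ is a voiceless stop between vowels /a/ and /o/, so it voices to [g]. /t/ is a voiceless stop between vowels /o/ and /o/, so it voices to [d]. /k/ is a voiceless stop between vowels /u/ and /i/, so it voices to [g]. /pakotoukiesunped/ → pagodougiesunped.
Rule 2 (degemination): no segment meets the environment; /pagodougiesunped/ is unchanged.
Rule 3 (intervocalic voicing): /s/ is a voiceless obstruent between vowels /e/ and /u/, so it voices to [z]. /pagodougiesunped/ → pagodougiezunped.
Rule 4 (nasal place assimilation): /n/ precedes the labial consonant /p/, so it assimilates in place to [m]. /pagodougiezunped/ → pagodougiezumped.
Rule 5 (final devoicing): /d/ is a voiced stop in word-final position, so it devoices to [t]. /pagodougiezumped/ → pagodougiezumpet.

pagodougiezumpet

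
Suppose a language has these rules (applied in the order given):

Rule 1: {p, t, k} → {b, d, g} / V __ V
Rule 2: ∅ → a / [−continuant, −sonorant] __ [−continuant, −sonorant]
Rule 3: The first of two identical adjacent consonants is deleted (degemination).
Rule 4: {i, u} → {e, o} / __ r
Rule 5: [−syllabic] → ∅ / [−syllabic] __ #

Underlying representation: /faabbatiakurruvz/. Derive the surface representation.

Rule 1 (intervocalic voicing): /t/ is a voiceless stop between vowels /a/ and /i/, so it voices to [d]. /k/ is a voiceless stop between vowels /a/ and /u/, so it voices to [g]. /faabbatiakurruvz/ → faabbadiagurruvz.
Rule 2 (stop-cluster a-epenthesis): /b/ and /b/ form a stop–stop cluster, so [a] is inserted between them. /faabbadiagurruvz/ → faababadiagurruvz.
Rule 3 (degemination): /rr/ is a geminate; the first /r/ deletes. /faababadiagurruvz/ → faababadiaguruvz.
Rule 4 (pre-rhotic lowering): /u/ is a high vowel immediately before /r/, so it lowers to [o]. /faababadiaguruvz/ → faababadiagoruvz.
Rule 5 (final cluster simplification): /z/ is the second consonant of a word-final cluster /vz/, so it deletes. /faababadiagoruvz/ → faababadiagoruv.

faababadiagoruv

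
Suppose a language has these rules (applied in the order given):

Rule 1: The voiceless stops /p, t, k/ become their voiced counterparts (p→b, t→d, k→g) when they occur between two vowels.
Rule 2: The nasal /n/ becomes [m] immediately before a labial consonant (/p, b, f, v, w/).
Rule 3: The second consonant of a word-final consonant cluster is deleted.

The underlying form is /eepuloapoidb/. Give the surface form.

eebuloaboid

Rule 1 (intervocalic voicing): /p/ is a voiceless stop between vowels /e/ and /u/, so it voices to [b]. /p/ is a voiceless stop between vowels /a/ and /o/, so it voices to [b]. /eepuloapoidb/ → eebuloaboidb.
Rule 2 (nasal place assimilation): no segment meets the environment; /eebuloaboidb/ is unchanged.
Rule 3 (final cluster simplification): /b/ is the second consonant of a word-final cluster /db/, so it deletes. /eebuloaboidb/ → eebuloaboid.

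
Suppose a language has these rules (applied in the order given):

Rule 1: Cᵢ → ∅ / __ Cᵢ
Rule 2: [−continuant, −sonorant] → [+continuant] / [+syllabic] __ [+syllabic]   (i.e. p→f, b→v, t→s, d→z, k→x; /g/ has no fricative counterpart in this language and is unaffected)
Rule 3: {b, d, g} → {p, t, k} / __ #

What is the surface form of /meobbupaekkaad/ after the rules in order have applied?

meovufaexaat

Rule 1 (degemination): /bb/ is a geminate; the first /b/ deletes. /kk/ is a geminate; the first /k/ deletes. /meobbupaekkaad/ → meobupaekaad.
Rule 2 (intervocalic spirantization): /b/ is a stop between vowels /o/ and /u/, so it spirantizes to the fricative [v]. /p/ is a stop between vowels /u/ and /a/, so it spirantizes to the fricative [f]. /k/ is a stop between vowels /e/ and /a/, so it spirantizes to the fricative [x]. /meobupaekaad/ → meovufaexaad.
Rule 3 (final devoicing): /d/ is a voiced stop in word-final position, so it devoices to [t]. /meovufaexaad/ → meovufaexaat.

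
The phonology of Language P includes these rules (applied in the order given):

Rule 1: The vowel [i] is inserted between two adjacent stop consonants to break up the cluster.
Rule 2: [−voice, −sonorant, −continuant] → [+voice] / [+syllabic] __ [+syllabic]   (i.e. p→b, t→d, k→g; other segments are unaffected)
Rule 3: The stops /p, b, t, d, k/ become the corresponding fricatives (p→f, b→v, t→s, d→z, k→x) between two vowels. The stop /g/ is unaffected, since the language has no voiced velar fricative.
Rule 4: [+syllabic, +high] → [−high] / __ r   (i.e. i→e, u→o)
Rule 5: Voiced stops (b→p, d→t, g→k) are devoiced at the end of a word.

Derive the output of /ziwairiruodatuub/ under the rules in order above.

ziwaereruozazuup

Rule 1 (stop-cluster i-epenthesis): no segment meets the environment; /ziwairiruodatuub/ is unchanged.
Rule 2 (intervocalic voicing): /t/ is a voiceless stop between vowels /a/ and /u/, so it voices to [d]. /ziwairiruodatuub/ → ziwairiruodaduub.
Rule 3 (intervocalic spirantization): /d/ is a stop between vowels /o/ and /a/, so it spirantizes to the fricative [z]. /d/ is a stop between vowels /a/ and /u/, so it spirantizes to the fricative [z]. /ziwairiruodaduub/ → ziwairiruozazuub.
Rule 4 (pre-rhotic lowering): /i/ is a high vowel immediately before /r/, so it lowers to [e]. /i/ is a high vowel immediately before /r/, so it lowers to [e]. /ziwairiruozazuub/ → ziwaereruozazuub.
Rule 5 (final devoicing): /b/ is a voiced stop in word-final position, so it devoices to [p]. /ziwaereruozazuub/ → ziwaereruozazuup.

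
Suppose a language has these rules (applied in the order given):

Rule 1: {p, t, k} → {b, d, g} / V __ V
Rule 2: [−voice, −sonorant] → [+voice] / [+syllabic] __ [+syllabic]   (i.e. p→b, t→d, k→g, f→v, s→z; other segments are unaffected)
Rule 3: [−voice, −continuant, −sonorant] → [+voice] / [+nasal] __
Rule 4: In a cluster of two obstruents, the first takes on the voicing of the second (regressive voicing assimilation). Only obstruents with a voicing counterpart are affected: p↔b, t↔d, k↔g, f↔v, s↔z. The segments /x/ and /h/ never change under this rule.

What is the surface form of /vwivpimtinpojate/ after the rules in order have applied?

vwifpimdinbojade

Rule 1 (intervocalic voicing): /t/ is a voiceless stop between vowels /a/ and /e/, so it voices to [d]. /vwivpimtinpojate/ → vwivpimtinpojade.
Rule 2 (intervocalic voicing): no segment meets the environment; /vwivpimtinpojade/ is unchanged.
Rule 3 (post-nasal voicing): /t/ is a voiceless stop immediately after the nasal /m/, so it voices to [d]. /p/ is a voiceless stop immediately after the nasal /n/, so it voices to [b]. /vwivpimtinpojade/ → vwivpimdinbojade.
Rule 4 (regressive voicing assimilation): /v/ precedes the voiceless obstruent /p/, so it devoices to [f] by assimilation. /vwivpimdinbojade/ → vwifpimdinbojade.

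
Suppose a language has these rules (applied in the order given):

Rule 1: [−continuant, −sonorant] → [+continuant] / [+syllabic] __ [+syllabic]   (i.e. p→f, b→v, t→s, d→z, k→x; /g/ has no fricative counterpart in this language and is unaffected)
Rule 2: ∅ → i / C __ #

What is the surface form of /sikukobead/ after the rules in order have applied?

Rule 1 (intervocalic spirantization): /k/ is a stop between vowels /i/ and /u/, so it spirantizes to the fricative [x]. /k/ is a stop between vowels /u/ and /o/, so it spirantizes to the fricative [x]. /b/ is a stop between vowels /o/ and /e/, so it spirantizes to the fricative [v]. /sikukobead/ → sixuxovead.
Rule 2 (final i-epenthesis): the form ends in the consonant /d/, so [i] is inserted word-finally. /sixuxovead/ → sixuxoveadi.

sixuxoveadi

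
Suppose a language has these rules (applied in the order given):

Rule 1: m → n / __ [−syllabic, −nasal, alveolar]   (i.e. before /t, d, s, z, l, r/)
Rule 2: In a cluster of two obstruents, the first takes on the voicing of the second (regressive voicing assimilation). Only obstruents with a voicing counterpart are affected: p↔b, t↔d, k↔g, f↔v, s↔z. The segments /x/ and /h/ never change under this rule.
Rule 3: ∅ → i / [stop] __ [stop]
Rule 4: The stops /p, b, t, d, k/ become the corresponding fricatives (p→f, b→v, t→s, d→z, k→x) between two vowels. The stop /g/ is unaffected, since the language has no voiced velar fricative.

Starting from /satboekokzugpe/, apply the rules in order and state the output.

sazivoexogzuxife

Rule 1 (nasal place assimilation): no segment meets the environment; /satboekokzugpe/ is unchanged.
Rule 2 (regressive voicing assimilation): /t/ precedes the voiced obstruent /b/, so it voices to [d] by assimilation. /k/ precedes the voiced obstruent /z/, so it voices to [g] by assimilation. /g/ precedes the voiceless obstruent /p/, so it devoices to [k] by assimilation. /satboekokzugpe/ → sadboekogzukpe.
Rule 3 (stop-cluster i-epenthesis): /d/ and /b/ form a stop–stop cluster, so [i] is inserted between them. /k/ and /p/ form a stop–stop cluster, so [i] is inserted between them. /sadboekogzukpe/ → sadiboekogzukipe.
Rule 4 (intervocalic spirantization): /d/ is a stop between vowels /a/ and /i/, so it spirantizes to the fricative [z]. /b/ is a stop between vowels /i/ and /o/, so it spirantizes to the fricative [v]. /k/ is a stop between vowels /e/ and /o/, so it spirantizes to the fricative [x]. /k/ is a stop between vowels /u/ and /i/, so it spirantizes to the fricative [x]. /p/ is a stop between vowels /i/ and /e/, so it spirantizes to the fricative [f]. /sadiboekogzukipe/ → sazivoexogzuxife.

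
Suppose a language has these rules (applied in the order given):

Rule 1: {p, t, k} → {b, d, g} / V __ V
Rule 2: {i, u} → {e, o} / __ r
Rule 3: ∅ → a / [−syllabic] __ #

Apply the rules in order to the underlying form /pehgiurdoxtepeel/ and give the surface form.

pehgiordoxtebeela

Rule 1 (intervocalic voicing): /p/ is a voiceless stop between vowels /e/ and /e/, so it voices to [b]. /pehgiurdoxtepeel/ → pehgiurdoxtebeel.
Rule 2 (pre-rhotic lowering): /u/ is a high vowel immediately before /r/, so it lowers to [o]. /pehgiurdoxtebeel/ → pehgiordoxtebeel.
Rule 3 (final a-epenthesis): the form ends in the consonant /l/, so [a] is inserted word-finally. /pehgiordoxtebeel/ → pehgiordoxtebeela.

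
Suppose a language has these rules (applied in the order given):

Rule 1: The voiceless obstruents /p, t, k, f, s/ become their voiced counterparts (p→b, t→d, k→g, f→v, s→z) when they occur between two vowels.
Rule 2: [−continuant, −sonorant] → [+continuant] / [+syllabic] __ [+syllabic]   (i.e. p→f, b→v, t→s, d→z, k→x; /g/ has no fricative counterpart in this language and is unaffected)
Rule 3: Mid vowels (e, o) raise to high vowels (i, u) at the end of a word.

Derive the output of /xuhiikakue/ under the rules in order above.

xuhiigagui

Rule 1 (intervocalic voicing): /k/ is a voiceless obstruent between vowels /i/ and /a/, so it voices to [g]. /k/ is a voiceless obstruent between vowels /a/ and /u/, so it voices to [g]. /xuhiikakue/ → xuhiigague.
Rule 2 (intervocalic spirantization): no segment meets the environment; /xuhiigague/ is unchanged.
Rule 3 (final vowel raising): /e/ is a mid vowel in word-final position, so it raises to [i]. /xuhiigague/ → xuhiigagui.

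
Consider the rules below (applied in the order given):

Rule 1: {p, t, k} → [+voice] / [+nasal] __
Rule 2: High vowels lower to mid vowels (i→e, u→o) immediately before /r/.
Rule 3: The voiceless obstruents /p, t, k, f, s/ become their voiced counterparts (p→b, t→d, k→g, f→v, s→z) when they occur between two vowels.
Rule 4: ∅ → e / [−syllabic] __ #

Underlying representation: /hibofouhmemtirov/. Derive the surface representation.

hibovouhmemderove

Rule 1 (post-nasal voicing): /t/ is a voiceless stop immediately after the nasal /m/, so it voices to [d]. /hibofouhmemtirov/ → hibofouhmemdirov.
Rule 2 (pre-rhotic lowering): /i/ is a high vowel immediately before /r/, so it lowers to [e]. /hibofouhmemdirov/ → hibofouhmemderov.
Rule 3 (intervocalic voicing): /f/ is a voiceless obstruent between vowels /o/ and /o/, so it voices to [v]. /hibofouhmemderov/ → hibovouhmemderov.
Rule 4 (final e-epenthesis): the form ends in the consonant /v/, so [e] is inserted word-finally. /hibovouhmemderov/ → hibovouhmemderove.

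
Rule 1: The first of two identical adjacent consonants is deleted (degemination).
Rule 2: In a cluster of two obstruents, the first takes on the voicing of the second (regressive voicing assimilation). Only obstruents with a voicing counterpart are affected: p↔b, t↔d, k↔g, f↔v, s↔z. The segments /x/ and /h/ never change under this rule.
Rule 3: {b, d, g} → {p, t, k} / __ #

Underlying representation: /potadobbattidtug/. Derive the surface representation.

Rule 1 (degemination): /bb/ is a geminate; the first /b/ deletes. /tt/ is a geminate; the first /t/ deletes. /potadobbattidtug/ → potadobatidtug.
Rule 2 (regressive voicing assimilation): /d/ precedes the voiceless obstruent /t/, so it devoices to [t] by assimilation. /potadobatidtug/ → potadobatittug.
Rule 3 (final devoicing): /g/ is a voiced stop in word-final position, so it devoices to [k]. /potadobatittug/ → potadobatittuk.

potadobatittuk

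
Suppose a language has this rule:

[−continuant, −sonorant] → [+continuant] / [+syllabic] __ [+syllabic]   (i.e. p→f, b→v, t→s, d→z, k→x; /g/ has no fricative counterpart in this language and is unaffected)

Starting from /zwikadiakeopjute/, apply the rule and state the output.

zwixaziaxeopjuse

/k/ is a stop between vowels /i/ and /a/, so it spirantizes to the fricative [x].
/d/ is a stop between vowels /a/ and /i/, so it spirantizes to the fricative [z].
/k/ is a stop between vowels /a/ and /e/, so it spirantizes to the fricative [x].
/t/ is a stop between vowels /u/ and /e/, so it spirantizes to the fricative [s].
Surface form: [zwixaziaxeopjuse].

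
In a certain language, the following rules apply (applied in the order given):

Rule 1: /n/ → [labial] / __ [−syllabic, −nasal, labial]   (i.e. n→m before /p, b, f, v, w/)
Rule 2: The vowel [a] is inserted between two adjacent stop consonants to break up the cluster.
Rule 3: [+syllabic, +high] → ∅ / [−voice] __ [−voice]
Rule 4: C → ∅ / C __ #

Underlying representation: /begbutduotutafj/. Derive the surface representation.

Rule 1 (nasal place assimilation): no segment meets the environment; /begbutduotutafj/ is unchanged.
Rule 2 (stop-cluster a-epenthesis): /g/ and /b/ form a stop–stop cluster, so [a] is inserted between them. /t/ and /d/ form a stop–stop cluster, so [a] is inserted between them. /begbutduotutafj/ → begabutaduotutafj.
Rule 3 (high vowel syncope): /u/ is a high vowel flanked by voiceless consonants /t/ and /t/, so it deletes. /begabutaduotutafj/ → begabutaduottafj.
Rule 4 (final cluster simplification): /j/ is the second consonant of a word-final cluster /fj/, so it deletes. /begabutaduottafj/ → begabutaduottaf.

begabutaduottaf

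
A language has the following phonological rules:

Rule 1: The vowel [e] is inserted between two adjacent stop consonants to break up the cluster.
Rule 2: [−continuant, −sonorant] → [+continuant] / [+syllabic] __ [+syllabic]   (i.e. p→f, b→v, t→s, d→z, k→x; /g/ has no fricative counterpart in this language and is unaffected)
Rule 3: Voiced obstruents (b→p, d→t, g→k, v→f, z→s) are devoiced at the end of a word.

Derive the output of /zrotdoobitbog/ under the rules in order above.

Rule 1 (stop-cluster e-epenthesis): /t/ and /d/ form a stop–stop cluster, so [e] is inserted between them. /t/ and /b/ form a stop–stop cluster, so [e] is inserted between them. /zrotdoobitbog/ → zrotedoobitebog.
Rule 2 (intervocalic spirantization): /t/ is a stop between vowels /o/ and /e/, so it spirantizes to the fricative [s]. /d/ is a stop between vowels /e/ and /o/, so it spirantizes to the fricative [z]. /b/ is a stop between vowels /o/ and /i/, so it spirantizes to the fricative [v]. /t/ is a stop between vowels /i/ and /e/, so it spirantizes to the fricative [s]. /b/ is a stop between vowels /e/ and /o/, so it spirantizes to the fricative [v]. /zrotedoobitebog/ → zrosezoovisevog.
Rule 3 (final devoicing): /g/ is a voiced obstruent in word-final position, so it devoices to [k]. /zrosezoovisevog/ → zrosezoovisevok.

zrosezoovisevok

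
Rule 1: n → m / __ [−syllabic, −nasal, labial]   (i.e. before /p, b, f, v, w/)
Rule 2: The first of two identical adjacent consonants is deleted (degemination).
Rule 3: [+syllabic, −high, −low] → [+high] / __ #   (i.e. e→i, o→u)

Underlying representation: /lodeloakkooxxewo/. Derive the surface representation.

lodeloakooxewu

Rule 1 (nasal place assimilation): no segment meets the environment; /lodeloakkooxxewo/ is unchanged.
Rule 2 (degemination): /kk/ is a geminate; the first /k/ deletes. /xx/ is a geminate; the first /x/ deletes. /lodeloakkooxxewo/ → lodeloakooxewo.
Rule 3 (final vowel raising): /o/ is a mid vowel in word-final position, so it raises to [u]. /lodeloakooxewo/ → lodeloakooxewu.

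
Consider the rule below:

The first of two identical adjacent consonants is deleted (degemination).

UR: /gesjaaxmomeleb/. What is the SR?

gesjaaxmomeleb

No segment of /gesjaaxmomeleb/ meets the structural description of the rule, so the form surfaces unchanged.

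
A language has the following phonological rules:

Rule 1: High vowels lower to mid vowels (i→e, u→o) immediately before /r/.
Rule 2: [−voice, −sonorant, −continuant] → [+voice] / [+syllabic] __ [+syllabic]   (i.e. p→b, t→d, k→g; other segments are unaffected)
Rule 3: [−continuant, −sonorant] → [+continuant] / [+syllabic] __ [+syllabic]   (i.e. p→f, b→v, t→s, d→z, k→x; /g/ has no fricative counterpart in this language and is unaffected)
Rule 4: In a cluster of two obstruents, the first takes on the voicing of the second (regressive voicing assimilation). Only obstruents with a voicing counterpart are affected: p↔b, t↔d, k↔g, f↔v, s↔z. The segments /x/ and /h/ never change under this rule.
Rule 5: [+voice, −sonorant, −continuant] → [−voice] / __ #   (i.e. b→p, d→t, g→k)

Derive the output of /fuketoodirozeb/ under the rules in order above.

fugezoozerozep

Rule 1 (pre-rhotic lowering): /i/ is a high vowel immediately before /r/, so it lowers to [e]. /fuketoodirozeb/ → fuketooderozeb.
Rule 2 (intervocalic voicing): /k/ is a voiceless stop between vowels /u/ and /e/, so it voices to [g]. /t/ is a voiceless stop between vowels /e/ and /o/, so it voices to [d]. /fuketooderozeb/ → fugedooderozeb.
Rule 3 (intervocalic spirantization): /d/ is a stop between vowels /e/ and /o/, so it spirantizes to the fricative [z]. /d/ is a stop between vowels /o/ and /e/, so it spirantizes to the fricative [z]. /fugedooderozeb/ → fugezoozerozeb.
Rule 4 (regressive voicing assimilation): no segment meets the environment; /fugezoozerozeb/ is unchanged.
Rule 5 (final devoicing): /b/ is a voiced stop in word-final position, so it devoices to [p]. /fugezoozerozeb/ → fugezoozerozep.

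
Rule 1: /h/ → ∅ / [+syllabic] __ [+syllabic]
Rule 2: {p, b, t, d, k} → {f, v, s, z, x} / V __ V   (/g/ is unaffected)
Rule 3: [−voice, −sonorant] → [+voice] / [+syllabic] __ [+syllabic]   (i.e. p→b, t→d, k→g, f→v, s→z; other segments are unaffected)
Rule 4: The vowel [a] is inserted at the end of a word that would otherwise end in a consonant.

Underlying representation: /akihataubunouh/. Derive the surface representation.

Rule 1 (intervocalic h-deletion): /h/ occurs between vowels /i/ and /a/, so it deletes. /akihataubunouh/ → akiataubunouh.
Rule 2 (intervocalic spirantization): /k/ is a stop between vowels /a/ and /i/, so it spirantizes to the fricative [x]. /t/ is a stop between vowels /a/ and /a/, so it spirantizes to the fricative [s]. /b/ is a stop between vowels /u/ and /u/, so it spirantizes to the fricative [v]. /akiataubunouh/ → axiasauvunouh.
Rule 3 (intervocalic voicing): /s/ is a voiceless obstruent between vowels /a/ and /a/, so it voices to [z]. /axiasauvunouh/ → axiazauvunouh.
Rule 4 (final a-epenthesis): the form ends in the consonant /h/, so [a] is inserted word-finally. /axiazauvunouh/ → axiazauvunouha.

axiazauvunouha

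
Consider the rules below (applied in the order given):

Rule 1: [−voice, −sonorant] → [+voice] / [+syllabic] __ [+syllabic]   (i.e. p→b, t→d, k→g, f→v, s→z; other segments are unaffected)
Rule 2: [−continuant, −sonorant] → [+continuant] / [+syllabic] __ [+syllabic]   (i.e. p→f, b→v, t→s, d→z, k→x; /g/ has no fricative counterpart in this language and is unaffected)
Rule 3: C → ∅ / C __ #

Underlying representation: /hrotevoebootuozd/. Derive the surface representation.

Rule 1 (intervocalic voicing): /t/ is a voiceless obstruent between vowels /o/ and /e/, so it voices to [d]. /t/ is a voiceless obstruent between vowels /o/ and /u/, so it voices to [d]. /hrotevoebootuozd/ → hrodevoebooduozd.
Rule 2 (intervocalic spirantization): /d/ is a stop between vowels /o/ and /e/, so it spirantizes to the fricative [z]. /b/ is a stop between vowels /e/ and /o/, so it spirantizes to the fricative [v]. /d/ is a stop between vowels /o/ and /u/, so it spirantizes to the fricative [z]. /hrodevoebooduozd/ → hrozevoevoozuozd.
Rule 3 (final cluster simplification): /d/ is the second consonant of a word-final cluster /zd/, so it deletes. /hrozevoevoozuozd/ → hrozevoevoozuoz.

hrozevoevoozuoz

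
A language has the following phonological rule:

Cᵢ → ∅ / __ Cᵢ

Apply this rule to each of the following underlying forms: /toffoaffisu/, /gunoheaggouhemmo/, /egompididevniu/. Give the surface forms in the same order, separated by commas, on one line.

/toffoaffisu/: /ff/ is a geminate; the first /f/ deletes. /ff/ is a geminate; the first /f/ deletes. → [tofoafisu].
/gunoheaggouhemmo/: /gg/ is a geminate; the first /g/ deletes. /mm/ is a geminate; the first /m/ deletes. → [gunoheagouhemo].
/egompididevniu/: the rule's environment is not met; surfaces unchanged as [egompididevniu].

tofoafisu, gunoheagouhemo, egompididevniu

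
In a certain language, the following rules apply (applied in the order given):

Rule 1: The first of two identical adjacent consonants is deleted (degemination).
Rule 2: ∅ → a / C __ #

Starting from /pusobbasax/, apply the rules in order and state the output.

pusobasaxa

Rule 1 (degemination): /bb/ is a geminate; the first /b/ deletes. /pusobbasax/ → pusobasax.
Rule 2 (final a-epenthesis): the form ends in the consonant /x/, so [a] is inserted word-finally. /pusobasax/ → pusobasaxa.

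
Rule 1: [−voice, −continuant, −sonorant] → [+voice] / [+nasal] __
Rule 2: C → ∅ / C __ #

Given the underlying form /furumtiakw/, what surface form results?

furumdiak

Rule 1 (post-nasal voicing): /t/ is a voiceless stop immediately after the nasal /m/, so it voices to [d]. /furumtiakw/ → furumdiakw.
Rule 2 (final cluster simplification): /w/ is the second consonant of a word-final cluster /kw/, so it deletes. /furumdiakw/ → furumdiak.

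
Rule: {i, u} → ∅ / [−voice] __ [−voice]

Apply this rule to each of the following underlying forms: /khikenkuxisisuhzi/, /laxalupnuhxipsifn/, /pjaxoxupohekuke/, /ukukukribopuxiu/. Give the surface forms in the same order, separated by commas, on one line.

/khikenkuxisisuhzi/: /i/ is a high vowel flanked by voiceless consonants /h/ and /k/, so it deletes. /u/ is a high vowel flanked by voiceless consonants /k/ and /x/, so it deletes. /i/ is a high vowel flanked by voiceless consonants /x/ and /s/, so it deletes. /i/ is a high vowel flanked by voiceless consonants /s/ and /s/, so it deletes. /u/ is a high vowel flanked by voiceless consonants /s/ and /h/, so it deletes. → [khkenkxsshzi].
/laxalupnuhxipsifn/: /i/ is a high vowel flanked by voiceless consonants /x/ and /p/, so it deletes. /i/ is a high vowel flanked by voiceless consonants /s/ and /f/, so it deletes. → [laxalupnuhxpsfn].
/pjaxoxupohekuke/: /u/ is a high vowel flanked by voiceless consonants /x/ and /p/, so it deletes. /u/ is a high vowel flanked by voiceless consonants /k/ and /k/, so it deletes. → [pjaxoxpohekke].
/ukukukribopuxiu/: /u/ is a high vowel flanked by voiceless consonants /k/ and /k/, so it deletes. /u/ is a high vowel flanked by voiceless consonants /k/ and /k/, so it deletes. /u/ is a high vowel flanked by voiceless consonants /p/ and /x/, so it deletes. → [ukkkribopxiu].

khkenkxsshzi, laxalupnuhxpsfn, pjaxoxpohekke, ukkkribopxiu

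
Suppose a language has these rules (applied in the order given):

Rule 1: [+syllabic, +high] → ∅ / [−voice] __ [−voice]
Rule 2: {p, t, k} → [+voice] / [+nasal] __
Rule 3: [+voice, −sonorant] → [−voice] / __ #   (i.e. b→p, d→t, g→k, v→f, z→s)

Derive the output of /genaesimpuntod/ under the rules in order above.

Rule 1 (high vowel syncope): no segment meets the environment; /genaesimpuntod/ is unchanged.
Rule 2 (post-nasal voicing): /p/ is a voiceless stop immediately after the nasal /m/, so it voices to [b]. /t/ is a voiceless stop immediately after the nasal /n/, so it voices to [d]. /genaesimpuntod/ → genaesimbundod.
Rule 3 (final devoicing): /d/ is a voiced obstruent in word-final position, so it devoices to [t]. /genaesimbundod/ → genaesimbundot.

genaesimbundot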